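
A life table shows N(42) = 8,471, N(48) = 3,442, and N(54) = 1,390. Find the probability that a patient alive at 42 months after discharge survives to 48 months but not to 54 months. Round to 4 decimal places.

This is the probability of reaching 48 but not 54, conditional on being alive at 42: (N(48) − N(54)) / N(42).
= (3,442 − 1,390) / 8,471 = 2,052 / 8,471 = 0.242238.

0.2422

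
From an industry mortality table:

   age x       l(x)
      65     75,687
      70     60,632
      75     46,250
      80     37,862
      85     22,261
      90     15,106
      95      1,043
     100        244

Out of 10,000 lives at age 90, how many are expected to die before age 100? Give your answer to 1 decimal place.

The relevant probability is 1 − 244/15,106 = 0.983847.
Expected number = 10,000 × 0.983847 = 9838.5.

9838.5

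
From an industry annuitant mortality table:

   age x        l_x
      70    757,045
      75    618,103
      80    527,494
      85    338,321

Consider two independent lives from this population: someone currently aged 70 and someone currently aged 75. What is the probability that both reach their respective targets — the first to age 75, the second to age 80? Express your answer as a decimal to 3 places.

p₁ = l_75/l_70 = 618,103/757,045 = 0.816468; p₂ = l_80/l_75 = 527,494/618,103 = 0.853408.
P(both) = p₁ × p₂ = 0.816468 × 0.853408 = 0.696780.

0.697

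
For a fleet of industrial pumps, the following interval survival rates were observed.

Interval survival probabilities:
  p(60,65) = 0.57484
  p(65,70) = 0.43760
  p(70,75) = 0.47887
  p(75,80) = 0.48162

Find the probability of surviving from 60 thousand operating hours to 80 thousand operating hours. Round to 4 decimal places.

P(survive 60→80) = 0.57484 × 0.43760 × 0.47887 × 0.48162.
= 0.058016.

0.0580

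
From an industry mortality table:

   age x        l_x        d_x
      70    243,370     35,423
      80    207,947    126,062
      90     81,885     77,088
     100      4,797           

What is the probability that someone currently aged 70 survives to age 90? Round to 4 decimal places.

0.3365

We want 20p70 = l_90/l_70.
The conditional survival probability is l_90/l_70 = 81,885/243,370 = 0.336463.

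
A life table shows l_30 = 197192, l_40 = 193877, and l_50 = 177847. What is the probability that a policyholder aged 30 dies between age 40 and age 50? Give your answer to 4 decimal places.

We want 10|10q30 = (l_40 − l_50)/l_30.
This is the probability of reaching 40 but not 50, conditional on being alive at 30: (l_40 − l_50) / l_30.
= (193877 − 177847) / 197192 = 16030 / 197192 = 0.081291.

0.0813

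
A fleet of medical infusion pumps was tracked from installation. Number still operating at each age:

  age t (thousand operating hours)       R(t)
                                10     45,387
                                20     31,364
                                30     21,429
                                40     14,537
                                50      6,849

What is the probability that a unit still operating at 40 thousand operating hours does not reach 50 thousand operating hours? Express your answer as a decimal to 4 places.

0.5289

P(fail before 50 | operational at 40) = 1 − R(50)/R(40) = 1 − 6,849/14,537 = (7,688)/14,537 = 0.528857.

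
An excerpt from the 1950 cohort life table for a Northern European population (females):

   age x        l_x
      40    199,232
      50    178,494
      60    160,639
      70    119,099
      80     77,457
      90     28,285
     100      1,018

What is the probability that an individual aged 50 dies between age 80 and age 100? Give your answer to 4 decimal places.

We want 30|20q50 = (l_80 − l_100)/l_50.
This is the probability of reaching 80 but not 100, conditional on being alive at 50: (l_80 − l_100) / l_50.
= (77,457 − 1,018) / 178,494 = 76,439 / 178,494 = 0.428244.

0.4282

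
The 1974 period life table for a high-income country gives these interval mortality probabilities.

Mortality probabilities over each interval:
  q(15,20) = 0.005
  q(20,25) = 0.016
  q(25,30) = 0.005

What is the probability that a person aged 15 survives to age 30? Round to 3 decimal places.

Survival from 15 to 30 is the product of surviving each interval: (1 − 0.005) × (1 − 0.016) × (1 − 0.005).
= 0.995 × 0.984 × 0.995 = 0.974185.

0.974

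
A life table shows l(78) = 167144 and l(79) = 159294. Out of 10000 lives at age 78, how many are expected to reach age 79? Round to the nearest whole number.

9530

The relevant probability is 159294/167144 = 0.953035.
Expected number = 10000 × 0.953035 = 9530.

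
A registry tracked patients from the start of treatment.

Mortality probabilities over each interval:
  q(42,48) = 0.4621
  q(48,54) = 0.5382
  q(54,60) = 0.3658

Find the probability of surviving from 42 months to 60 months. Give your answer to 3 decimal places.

0.158

P(survive 42→60) = (1 − 0.4621) × (1 − 0.5382) × (1 − 0.3658).
= 0.5379 × 0.4618 × 0.6342 = 0.157537.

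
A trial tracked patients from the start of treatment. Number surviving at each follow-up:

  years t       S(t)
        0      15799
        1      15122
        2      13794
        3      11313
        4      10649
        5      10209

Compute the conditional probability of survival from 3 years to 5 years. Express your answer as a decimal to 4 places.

0.9024

The conditional survival probability is S(5)/S(3) = 10209/11313 = 0.902413.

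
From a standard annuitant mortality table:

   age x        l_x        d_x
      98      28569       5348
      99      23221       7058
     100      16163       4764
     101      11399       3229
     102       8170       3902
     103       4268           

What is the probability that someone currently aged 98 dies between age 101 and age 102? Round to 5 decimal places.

This is the probability of reaching 101 but not 102, conditional on being alive at 98: (l_101 − l_102) / l_98.
= (11399 − 8170) / 28569 = 3229 / 28569 = 0.113025.

0.11302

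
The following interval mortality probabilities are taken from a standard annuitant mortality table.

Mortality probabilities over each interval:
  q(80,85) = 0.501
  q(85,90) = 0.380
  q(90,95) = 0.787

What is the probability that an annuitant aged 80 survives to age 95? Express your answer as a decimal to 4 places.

Chaining the interval survival probabilities: (1 − 0.501) × (1 − 0.380) × (1 − 0.787).
= 0.499 × 0.620 × 0.213 = 0.065898.

0.0659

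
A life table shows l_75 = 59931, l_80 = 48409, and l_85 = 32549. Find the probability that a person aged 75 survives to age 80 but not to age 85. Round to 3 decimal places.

0.265

This is the probability of reaching 80 but not 85, conditional on being alive at 75: (l_80 − l_85) / l_75.
= (48409 − 32549) / 59931 = 15860 / 59931 = 0.264638.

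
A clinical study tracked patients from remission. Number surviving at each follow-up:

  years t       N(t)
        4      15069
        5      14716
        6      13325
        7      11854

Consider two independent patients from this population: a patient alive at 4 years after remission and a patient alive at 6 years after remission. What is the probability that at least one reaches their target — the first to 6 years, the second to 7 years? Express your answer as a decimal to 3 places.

0.987

p₁ = N(6)/N(4) = 13325/15069 = 0.884266; p₂ = N(7)/N(6) = 11854/13325 = 0.889606.
P(at least one) = 1 − (1−p₁)(1−p₂) = 1 − 0.115734 × 0.110394 = 0.987224.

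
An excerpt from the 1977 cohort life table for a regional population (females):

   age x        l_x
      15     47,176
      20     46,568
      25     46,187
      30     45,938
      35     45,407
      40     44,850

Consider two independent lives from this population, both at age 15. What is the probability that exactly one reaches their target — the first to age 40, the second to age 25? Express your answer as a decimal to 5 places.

p₁ = l_40/l_15 = 44,850/47,176 = 0.950695; p₂ = l_25/l_15 = 46,187/47,176 = 0.979036.
P(exactly one) = p₁(1−p₂) + (1−p₁)p₂ = 0.019930 + 0.048271 = 0.068202.

0.06820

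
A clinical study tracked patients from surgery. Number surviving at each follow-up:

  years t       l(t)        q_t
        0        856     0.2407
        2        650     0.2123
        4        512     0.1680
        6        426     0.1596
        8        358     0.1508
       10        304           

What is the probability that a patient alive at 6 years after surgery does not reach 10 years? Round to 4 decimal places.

P(die before 10 | alive at 6) = 1 − l(10)/l(6) = 1 − 304/426 = (122)/426 = 0.286385.

0.2864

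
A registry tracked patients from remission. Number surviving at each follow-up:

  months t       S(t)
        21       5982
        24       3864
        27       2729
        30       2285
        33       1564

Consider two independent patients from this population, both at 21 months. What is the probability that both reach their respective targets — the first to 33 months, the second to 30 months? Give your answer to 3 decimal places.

0.100

p₁ = S(33)/S(21) = 1564/5982 = 0.261451; p₂ = S(30)/S(21) = 2285/5982 = 0.381979.
P(both) = p₁ × p₂ = 0.261451 × 0.381979 = 0.099869.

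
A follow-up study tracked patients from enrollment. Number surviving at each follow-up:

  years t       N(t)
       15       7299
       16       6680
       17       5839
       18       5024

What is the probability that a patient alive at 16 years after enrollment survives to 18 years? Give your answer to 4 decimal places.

The conditional survival probability is N(18)/N(16) = 5024/6680 = 0.752096.

0.7521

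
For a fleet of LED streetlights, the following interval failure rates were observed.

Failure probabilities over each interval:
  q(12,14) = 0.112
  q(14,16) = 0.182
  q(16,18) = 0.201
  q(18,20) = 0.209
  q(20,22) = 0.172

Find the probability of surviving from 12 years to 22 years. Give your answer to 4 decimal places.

Survival from 12 to 22 is the product of surviving each interval: (1 − 0.112) × (1 − 0.182) × (1 − 0.201) × (1 − 0.209) × (1 − 0.172).
= 0.888 × 0.818 × 0.799 × 0.791 × 0.828 = 0.380119.

0.3801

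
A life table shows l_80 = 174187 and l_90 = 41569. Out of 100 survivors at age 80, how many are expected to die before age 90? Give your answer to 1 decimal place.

76.1

The relevant probability is 1 − 41569/174187 = 0.761354.
Expected number = 100 × 0.761354 = 76.1.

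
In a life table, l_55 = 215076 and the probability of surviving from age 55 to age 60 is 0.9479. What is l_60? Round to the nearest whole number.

l_60 = l_55 × p = 215076 × 0.9479 = 203871.

203871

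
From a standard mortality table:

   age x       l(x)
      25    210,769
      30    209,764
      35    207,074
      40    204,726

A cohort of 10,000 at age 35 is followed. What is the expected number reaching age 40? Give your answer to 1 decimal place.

The relevant probability is 204,726/207,074 = 0.988661.
Expected number = 10,000 × 0.988661 = 9886.6.

9886.6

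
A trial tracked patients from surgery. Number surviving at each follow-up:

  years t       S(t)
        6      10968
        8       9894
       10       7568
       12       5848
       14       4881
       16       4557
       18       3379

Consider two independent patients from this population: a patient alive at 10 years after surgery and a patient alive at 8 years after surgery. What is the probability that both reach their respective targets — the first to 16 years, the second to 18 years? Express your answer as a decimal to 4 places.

p₁ = S(16)/S(10) = 4557/7568 = 0.602141; p₂ = S(18)/S(8) = 3379/9894 = 0.341520.
P(both) = p₁ × p₂ = 0.602141 × 0.341520 = 0.205643.

0.2056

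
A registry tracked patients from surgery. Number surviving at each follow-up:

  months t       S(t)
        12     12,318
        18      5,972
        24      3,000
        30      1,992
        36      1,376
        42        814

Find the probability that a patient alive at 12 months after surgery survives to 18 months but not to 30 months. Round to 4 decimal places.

0.3231

This is the probability of reaching 18 but not 30, conditional on being alive at 12: (S(18) − S(30)) / S(12).
= (5,972 − 1,992) / 12,318 = 3,980 / 12,318 = 0.323104.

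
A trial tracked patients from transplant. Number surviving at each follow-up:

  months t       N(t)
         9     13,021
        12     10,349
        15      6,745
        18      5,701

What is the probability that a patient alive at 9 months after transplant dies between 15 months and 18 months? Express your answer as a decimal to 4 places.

0.0802

This is the probability of reaching 15 but not 18, conditional on being alive at 9: (N(15) − N(18)) / N(9).
= (6,745 − 5,701) / 13,021 = 1,044 / 13,021 = 0.080178.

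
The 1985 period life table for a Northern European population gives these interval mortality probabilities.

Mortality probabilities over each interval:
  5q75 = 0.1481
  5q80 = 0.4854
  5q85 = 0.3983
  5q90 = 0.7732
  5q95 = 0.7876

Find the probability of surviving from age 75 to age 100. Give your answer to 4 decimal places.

The overall survival probability is (1 − 0.1481) × (1 − 0.4854) × (1 − 0.3983) × (1 − 0.7732) × (1 − 0.7876).
= 0.8519 × 0.5146 × 0.6017 × 0.2268 × 0.2124 = 0.012707.

0.0127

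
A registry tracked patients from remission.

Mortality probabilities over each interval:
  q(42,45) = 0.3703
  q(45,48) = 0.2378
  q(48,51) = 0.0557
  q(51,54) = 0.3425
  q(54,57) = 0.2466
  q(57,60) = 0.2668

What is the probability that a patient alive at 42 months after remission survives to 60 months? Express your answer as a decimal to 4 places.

Survival from 42 to 60 is the product of surviving each interval: (1 − 0.3703) × (1 − 0.2378) × (1 − 0.0557) × (1 − 0.3425) × (1 − 0.2466) × (1 − 0.2668).
= 0.6297 × 0.7622 × 0.9443 × 0.6575 × 0.7534 × 0.7332 = 0.164610.

0.1646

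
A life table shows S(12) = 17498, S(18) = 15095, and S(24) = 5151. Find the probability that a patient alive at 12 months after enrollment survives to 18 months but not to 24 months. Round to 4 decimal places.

0.5683

This is the probability of reaching 18 but not 24, conditional on being alive at 12: (S(18) − S(24)) / S(12).
= (15095 − 5151) / 17498 = 9944 / 17498 = 0.568294.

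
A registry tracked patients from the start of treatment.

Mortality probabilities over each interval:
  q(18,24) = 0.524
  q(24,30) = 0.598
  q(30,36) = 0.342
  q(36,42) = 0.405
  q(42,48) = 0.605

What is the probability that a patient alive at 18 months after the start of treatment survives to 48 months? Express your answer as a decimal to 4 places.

The overall survival probability is (1 − 0.524) × (1 − 0.598) × (1 − 0.342) × (1 − 0.405) × (1 − 0.605).
= 0.476 × 0.402 × 0.658 × 0.595 × 0.395 = 0.029592.

0.0296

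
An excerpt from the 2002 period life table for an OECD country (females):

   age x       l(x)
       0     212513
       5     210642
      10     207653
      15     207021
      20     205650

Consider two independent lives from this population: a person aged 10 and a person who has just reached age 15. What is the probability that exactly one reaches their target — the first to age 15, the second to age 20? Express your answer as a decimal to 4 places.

p₁ = l(15)/l(10) = 207021/207653 = 0.996956; p₂ = l(20)/l(15) = 205650/207021 = 0.993377.
P(exactly one) = p₁(1−p₂) + (1−p₁)p₂ = 0.006603 + 0.003024 = 0.009627.

0.0096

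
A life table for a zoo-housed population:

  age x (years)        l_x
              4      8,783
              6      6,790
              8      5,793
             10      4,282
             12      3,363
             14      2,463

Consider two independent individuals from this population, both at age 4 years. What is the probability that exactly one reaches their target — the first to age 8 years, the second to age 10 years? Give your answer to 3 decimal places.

0.504

p₁ = l_8/l_4 = 5,793/8,783 = 0.659570; p₂ = l_10/l_4 = 4,282/8,783 = 0.487533.
P(exactly one) = p₁(1−p₂) + (1−p₁)p₂ = 0.338008 + 0.165971 = 0.503979.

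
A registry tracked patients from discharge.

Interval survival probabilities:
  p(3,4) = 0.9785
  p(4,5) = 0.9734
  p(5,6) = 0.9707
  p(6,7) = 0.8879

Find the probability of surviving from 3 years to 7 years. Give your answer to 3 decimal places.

0.821

P(survive 3→7) = 0.9785 × 0.9734 × 0.9707 × 0.8879.
= 0.820921.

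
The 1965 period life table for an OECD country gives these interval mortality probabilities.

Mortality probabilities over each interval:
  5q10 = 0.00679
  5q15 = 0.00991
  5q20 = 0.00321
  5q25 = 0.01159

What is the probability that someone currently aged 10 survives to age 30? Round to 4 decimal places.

0.9689

The overall survival probability is (1 − 0.00679) × (1 − 0.00991) × (1 − 0.00321) × (1 − 0.01159).
= 0.99321 × 0.99009 × 0.99679 × 0.98841 = 0.968850.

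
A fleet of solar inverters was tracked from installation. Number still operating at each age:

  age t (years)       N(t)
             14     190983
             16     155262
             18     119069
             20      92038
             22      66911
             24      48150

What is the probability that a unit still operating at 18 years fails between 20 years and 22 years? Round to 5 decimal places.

This is the probability of reaching 20 but not 22, conditional on being operational at 18: (N(20) − N(22)) / N(18).
= (92038 − 66911) / 119069 = 25127 / 119069 = 0.211029.

0.21103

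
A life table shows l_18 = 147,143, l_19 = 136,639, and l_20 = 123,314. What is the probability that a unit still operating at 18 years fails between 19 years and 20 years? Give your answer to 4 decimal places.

This is the probability of reaching 19 but not 20, conditional on being operational at 18: (l_19 − l_20) / l_18.
= (136,639 − 123,314) / 147,143 = 13,325 / 147,143 = 0.090558.

0.0906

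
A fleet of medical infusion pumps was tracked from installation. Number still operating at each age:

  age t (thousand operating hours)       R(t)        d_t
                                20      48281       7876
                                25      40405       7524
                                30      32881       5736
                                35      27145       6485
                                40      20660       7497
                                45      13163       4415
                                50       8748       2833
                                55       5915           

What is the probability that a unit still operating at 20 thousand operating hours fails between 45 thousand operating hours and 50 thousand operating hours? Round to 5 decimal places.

This is the probability of reaching 45 but not 50, conditional on being operational at 20: (R(45) − R(50)) / R(20).
= (13163 − 8748) / 48281 = 4415 / 48281 = 0.091444.

0.09144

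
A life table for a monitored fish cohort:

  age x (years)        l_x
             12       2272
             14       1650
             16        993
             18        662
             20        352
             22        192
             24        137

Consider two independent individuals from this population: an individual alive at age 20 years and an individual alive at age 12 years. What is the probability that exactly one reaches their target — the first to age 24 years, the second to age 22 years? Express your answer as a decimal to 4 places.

0.4079

p₁ = l_24/l_20 = 137/352 = 0.389205; p₂ = l_22/l_12 = 192/2272 = 0.084507.
P(exactly one) = p₁(1−p₂) + (1−p₁)p₂ = 0.356314 + 0.051616 = 0.407931.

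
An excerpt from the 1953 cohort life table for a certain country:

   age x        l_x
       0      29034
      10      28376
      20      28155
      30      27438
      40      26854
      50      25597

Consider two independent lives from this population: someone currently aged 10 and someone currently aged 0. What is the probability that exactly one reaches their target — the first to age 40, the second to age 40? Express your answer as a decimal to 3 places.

p₁ = l_40/l_10 = 26854/28376 = 0.946363; p₂ = l_40/l_0 = 26854/29034 = 0.924916.
P(exactly one) = p₁(1−p₂) + (1−p₁)p₂ = 0.071057 + 0.049610 = 0.120666.

0.121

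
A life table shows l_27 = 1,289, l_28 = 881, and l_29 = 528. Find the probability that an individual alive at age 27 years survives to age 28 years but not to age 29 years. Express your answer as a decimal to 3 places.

This is the probability of reaching 28 but not 29, conditional on being alive at 27: (l_28 − l_29) / l_27.
= (881 − 528) / 1,289 = 353 / 1,289 = 0.273856.

0.274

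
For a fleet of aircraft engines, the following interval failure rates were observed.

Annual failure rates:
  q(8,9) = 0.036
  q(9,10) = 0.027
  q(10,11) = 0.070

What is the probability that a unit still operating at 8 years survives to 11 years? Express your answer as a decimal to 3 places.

The overall survival probability is (1 − 0.036) × (1 − 0.027) × (1 − 0.070).
= 0.964 × 0.973 × 0.930 = 0.872314.

0.872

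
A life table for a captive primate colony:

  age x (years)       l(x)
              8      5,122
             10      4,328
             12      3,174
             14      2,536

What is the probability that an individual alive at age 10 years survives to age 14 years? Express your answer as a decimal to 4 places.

The conditional survival probability is l(14)/l(10) = 2,536/4,328 = 0.585952.

0.5860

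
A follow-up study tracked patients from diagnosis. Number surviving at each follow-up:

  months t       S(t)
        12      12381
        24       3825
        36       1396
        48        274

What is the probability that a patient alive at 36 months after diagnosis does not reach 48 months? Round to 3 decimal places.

P(die before 48 | alive at 36) = 1 − S(48)/S(36) = 1 − 274/1396 = (1122)/1396 = 0.803725.

0.804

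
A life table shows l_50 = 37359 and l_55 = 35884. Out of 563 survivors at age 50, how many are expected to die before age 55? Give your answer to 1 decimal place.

The relevant probability is 1 − 35884/37359 = 0.039482.
Expected number = 563 × 0.039482 = 22.2.

22.2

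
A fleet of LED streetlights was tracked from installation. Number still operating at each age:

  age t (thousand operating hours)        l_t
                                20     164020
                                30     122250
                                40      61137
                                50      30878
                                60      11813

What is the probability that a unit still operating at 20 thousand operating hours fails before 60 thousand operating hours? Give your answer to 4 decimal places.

0.9280

P(fail before 60 | operational at 20) = 1 − l_60/l_20 = 1 − 11813/164020 = (152207)/164020 = 0.927978.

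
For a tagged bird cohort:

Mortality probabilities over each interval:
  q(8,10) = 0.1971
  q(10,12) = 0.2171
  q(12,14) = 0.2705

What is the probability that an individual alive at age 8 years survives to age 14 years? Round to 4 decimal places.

0.4586

P(survive 8→14) = (1 − 0.1971) × (1 − 0.2171) × (1 − 0.2705).
= 0.8029 × 0.7829 × 0.7295 = 0.458557.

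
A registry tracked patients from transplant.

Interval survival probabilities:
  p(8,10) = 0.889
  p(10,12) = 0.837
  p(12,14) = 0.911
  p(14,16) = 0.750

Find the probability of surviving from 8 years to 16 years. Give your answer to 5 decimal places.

The overall survival probability is 0.889 × 0.837 × 0.911 × 0.750.
= 0.508402.

0.50840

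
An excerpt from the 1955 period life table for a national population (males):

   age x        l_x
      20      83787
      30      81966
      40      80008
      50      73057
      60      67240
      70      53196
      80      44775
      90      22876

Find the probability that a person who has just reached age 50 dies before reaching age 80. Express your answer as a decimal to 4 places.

0.3871

P(die before 80 | alive at 50) = 1 − l_80/l_50 = 1 − 44775/73057 = (28282)/73057 = 0.387122.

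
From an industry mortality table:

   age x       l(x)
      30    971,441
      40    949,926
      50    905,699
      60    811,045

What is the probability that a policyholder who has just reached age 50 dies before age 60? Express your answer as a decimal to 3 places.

0.105

P(die before 60 | alive at 50) = 1 − l(60)/l(50) = 1 − 811,045/905,699 = (94,654)/905,699 = 0.104509.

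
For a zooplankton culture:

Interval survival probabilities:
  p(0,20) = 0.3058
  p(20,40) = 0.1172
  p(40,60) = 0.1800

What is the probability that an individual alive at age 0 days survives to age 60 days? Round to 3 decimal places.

0.006

The overall survival probability is 0.3058 × 0.1172 × 0.1800.
= 0.006451.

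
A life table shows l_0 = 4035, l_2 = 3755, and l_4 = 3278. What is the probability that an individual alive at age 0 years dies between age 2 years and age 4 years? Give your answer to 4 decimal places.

This is the probability of reaching 2 but not 4, conditional on being alive at 0: (l_2 − l_4) / l_0.
= (3755 − 3278) / 4035 = 477 / 4035 = 0.118216.

0.1182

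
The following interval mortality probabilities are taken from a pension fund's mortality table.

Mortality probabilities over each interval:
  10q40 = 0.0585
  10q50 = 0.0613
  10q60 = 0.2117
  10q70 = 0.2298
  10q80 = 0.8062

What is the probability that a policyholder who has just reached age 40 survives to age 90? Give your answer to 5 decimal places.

0.10399

The overall survival probability is (1 − 0.0585) × (1 − 0.0613) × (1 − 0.2117) × (1 − 0.2298) × (1 − 0.8062).
= 0.9415 × 0.9387 × 0.7883 × 0.7702 × 0.1938 = 0.103991.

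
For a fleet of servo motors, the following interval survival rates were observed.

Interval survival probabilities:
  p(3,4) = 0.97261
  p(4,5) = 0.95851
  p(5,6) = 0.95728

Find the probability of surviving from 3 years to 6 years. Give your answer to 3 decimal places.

Chaining the interval survival probabilities: 0.97261 × 0.95851 × 0.95728.
= 0.892430.

0.892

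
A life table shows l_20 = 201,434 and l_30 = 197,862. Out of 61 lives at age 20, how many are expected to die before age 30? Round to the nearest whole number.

1

The relevant probability is 1 − 197,862/201,434 = 0.017733.
Expected number = 61 × 0.017733 = 1.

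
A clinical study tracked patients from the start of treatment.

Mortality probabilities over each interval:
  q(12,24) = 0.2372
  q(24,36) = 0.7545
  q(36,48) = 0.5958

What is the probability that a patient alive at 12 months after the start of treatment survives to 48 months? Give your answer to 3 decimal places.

Chaining the interval survival probabilities: (1 − 0.2372) × (1 − 0.7545) × (1 − 0.5958).
= 0.7628 × 0.2455 × 0.4042 = 0.075693.

0.076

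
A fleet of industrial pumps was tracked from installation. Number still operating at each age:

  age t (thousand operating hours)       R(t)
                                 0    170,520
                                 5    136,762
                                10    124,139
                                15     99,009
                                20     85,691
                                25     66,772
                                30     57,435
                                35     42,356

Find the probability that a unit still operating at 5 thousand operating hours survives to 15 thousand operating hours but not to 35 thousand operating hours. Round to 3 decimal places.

0.414

This is the probability of reaching 15 but not 35, conditional on being operational at 5: (R(15) − R(35)) / R(5).
= (99,009 − 42,356) / 136,762 = 56,653 / 136,762 = 0.414245.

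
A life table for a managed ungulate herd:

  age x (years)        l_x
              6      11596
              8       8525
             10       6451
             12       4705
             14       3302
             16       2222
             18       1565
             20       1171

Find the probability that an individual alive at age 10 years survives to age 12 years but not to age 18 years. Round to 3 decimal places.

0.487

This is the probability of reaching 12 but not 18, conditional on being alive at 10: (l_12 − l_18) / l_10.
= (4705 − 1565) / 6451 = 3140 / 6451 = 0.486746.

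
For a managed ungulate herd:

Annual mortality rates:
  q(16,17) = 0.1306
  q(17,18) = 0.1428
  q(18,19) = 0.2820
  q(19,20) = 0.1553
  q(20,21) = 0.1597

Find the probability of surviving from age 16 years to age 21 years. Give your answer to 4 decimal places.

0.3798

Chaining the interval survival probabilities: (1 − 0.1306) × (1 − 0.1428) × (1 − 0.2820) × (1 − 0.1553) × (1 − 0.1597).
= 0.8694 × 0.8572 × 0.7180 × 0.8447 × 0.8403 = 0.379807.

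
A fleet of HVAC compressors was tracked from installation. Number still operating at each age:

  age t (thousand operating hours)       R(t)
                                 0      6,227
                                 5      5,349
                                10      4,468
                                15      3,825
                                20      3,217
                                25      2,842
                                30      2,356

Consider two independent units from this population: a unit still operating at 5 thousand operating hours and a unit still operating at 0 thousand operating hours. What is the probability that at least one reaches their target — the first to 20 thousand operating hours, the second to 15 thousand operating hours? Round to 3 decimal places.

0.846

p₁ = R(20)/R(5) = 3,217/5,349 = 0.601421; p₂ = R(15)/R(0) = 3,825/6,227 = 0.614260.
P(at least one) = 1 − (1−p₁)(1−p₂) = 1 − 0.398579 × 0.385740 = 0.846252.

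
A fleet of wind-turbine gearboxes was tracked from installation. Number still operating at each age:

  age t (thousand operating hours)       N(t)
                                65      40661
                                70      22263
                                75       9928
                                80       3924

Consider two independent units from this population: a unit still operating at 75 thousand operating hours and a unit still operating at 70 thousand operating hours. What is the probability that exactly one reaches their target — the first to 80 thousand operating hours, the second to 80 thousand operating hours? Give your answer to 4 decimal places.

0.4322

p₁ = N(80)/N(75) = 3924/9928 = 0.395246; p₂ = N(80)/N(70) = 3924/22263 = 0.176257.
P(exactly one) = p₁(1−p₂) + (1−p₁)p₂ = 0.325581 + 0.106592 = 0.432173.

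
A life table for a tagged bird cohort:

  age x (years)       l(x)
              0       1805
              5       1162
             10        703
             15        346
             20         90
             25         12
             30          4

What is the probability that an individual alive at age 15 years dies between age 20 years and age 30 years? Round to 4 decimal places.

0.2486

This is the probability of reaching 20 but not 30, conditional on being alive at 15: (l(20) − l(30)) / l(15).
= (90 − 4) / 346 = 86 / 346 = 0.248555.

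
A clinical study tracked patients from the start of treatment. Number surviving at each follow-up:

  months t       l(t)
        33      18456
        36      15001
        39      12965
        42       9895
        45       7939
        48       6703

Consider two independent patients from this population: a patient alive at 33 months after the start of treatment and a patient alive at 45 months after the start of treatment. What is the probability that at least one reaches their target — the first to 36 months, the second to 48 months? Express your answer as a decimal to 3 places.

0.971

p₁ = l(36)/l(33) = 15001/18456 = 0.812798; p₂ = l(48)/l(45) = 6703/7939 = 0.844313.
P(at least one) = 1 − (1−p₁)(1−p₂) = 1 − 0.187202 × 0.155687 = 0.970855.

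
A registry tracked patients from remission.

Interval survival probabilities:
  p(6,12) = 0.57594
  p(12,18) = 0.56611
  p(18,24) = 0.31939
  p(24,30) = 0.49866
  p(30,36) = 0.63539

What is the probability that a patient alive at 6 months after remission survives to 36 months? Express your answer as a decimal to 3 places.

P(survive 6→36) = 0.57594 × 0.56611 × 0.31939 × 0.49866 × 0.63539.
= 0.032995.

0.033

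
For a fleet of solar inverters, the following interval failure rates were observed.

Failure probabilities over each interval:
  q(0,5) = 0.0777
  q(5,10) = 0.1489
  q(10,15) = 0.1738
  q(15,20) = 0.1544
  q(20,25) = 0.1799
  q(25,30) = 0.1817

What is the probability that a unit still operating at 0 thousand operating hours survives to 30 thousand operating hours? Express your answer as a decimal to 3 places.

Survival from 0 to 30 is the product of surviving each interval: (1 − 0.0777) × (1 − 0.1489) × (1 − 0.1738) × (1 − 0.1544) × (1 − 0.1799) × (1 − 0.1817).
= 0.9223 × 0.8511 × 0.8262 × 0.8456 × 0.8201 × 0.8183 = 0.368029.

0.368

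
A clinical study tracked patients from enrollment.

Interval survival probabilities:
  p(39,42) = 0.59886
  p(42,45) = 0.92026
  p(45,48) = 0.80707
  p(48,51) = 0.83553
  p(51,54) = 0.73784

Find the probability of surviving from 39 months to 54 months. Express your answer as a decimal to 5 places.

Survival from 39 to 54 is the product of surviving each interval: 0.59886 × 0.92026 × 0.80707 × 0.83553 × 0.73784.
= 0.274202.

0.27420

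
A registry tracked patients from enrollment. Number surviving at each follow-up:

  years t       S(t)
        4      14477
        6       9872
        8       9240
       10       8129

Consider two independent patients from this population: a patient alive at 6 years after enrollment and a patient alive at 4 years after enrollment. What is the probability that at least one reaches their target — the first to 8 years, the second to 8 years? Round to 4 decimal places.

0.9768

p₁ = S(8)/S(6) = 9240/9872 = 0.935981; p₂ = S(8)/S(4) = 9240/14477 = 0.638254.
P(at least one) = 1 − (1−p₁)(1−p₂) = 1 − 0.064019 × 0.361746 = 0.976841.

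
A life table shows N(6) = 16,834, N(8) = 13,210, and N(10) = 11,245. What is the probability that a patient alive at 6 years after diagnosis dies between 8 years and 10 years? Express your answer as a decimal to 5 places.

This is the probability of reaching 8 but not 10, conditional on being alive at 6: (N(8) − N(10)) / N(6).
= (13,210 − 11,245) / 16,834 = 1,965 / 16,834 = 0.116728.

0.11673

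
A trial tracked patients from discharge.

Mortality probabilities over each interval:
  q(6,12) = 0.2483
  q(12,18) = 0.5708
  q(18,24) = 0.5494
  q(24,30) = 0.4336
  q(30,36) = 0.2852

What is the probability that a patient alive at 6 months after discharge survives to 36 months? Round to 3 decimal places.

Survival from 6 to 36 is the product of surviving each interval: (1 − 0.2483) × (1 − 0.5708) × (1 − 0.5494) × (1 − 0.4336) × (1 − 0.2852).
= 0.7517 × 0.4292 × 0.4506 × 0.5664 × 0.7148 = 0.058858.

0.059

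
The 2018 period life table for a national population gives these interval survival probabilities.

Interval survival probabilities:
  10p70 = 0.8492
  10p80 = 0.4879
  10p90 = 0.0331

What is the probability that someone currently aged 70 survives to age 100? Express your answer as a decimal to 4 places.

0.0137

30p70 = 0.8492 × 0.4879 × 0.0331.
= 0.013714.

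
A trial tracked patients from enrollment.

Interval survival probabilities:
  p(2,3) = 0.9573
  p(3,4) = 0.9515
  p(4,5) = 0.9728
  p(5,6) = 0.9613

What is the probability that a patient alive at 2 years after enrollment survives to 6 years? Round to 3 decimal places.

Survival from 2 to 6 is the product of surviving each interval: 0.9573 × 0.9515 × 0.9728 × 0.9613.
= 0.851803.

0.852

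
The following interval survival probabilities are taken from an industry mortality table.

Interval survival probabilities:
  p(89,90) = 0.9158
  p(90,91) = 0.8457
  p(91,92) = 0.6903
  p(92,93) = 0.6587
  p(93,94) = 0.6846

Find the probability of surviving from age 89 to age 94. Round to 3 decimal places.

P(survive 89→94) = 0.9158 × 0.8457 × 0.6903 × 0.6587 × 0.6846.
= 0.241090.

0.241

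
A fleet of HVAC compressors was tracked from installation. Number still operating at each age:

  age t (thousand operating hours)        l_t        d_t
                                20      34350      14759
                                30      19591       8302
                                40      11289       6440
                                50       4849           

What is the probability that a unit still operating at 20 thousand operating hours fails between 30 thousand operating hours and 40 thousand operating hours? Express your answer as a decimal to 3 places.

This is the probability of reaching 30 but not 40, conditional on being operational at 20: (l_30 − l_40) / l_20.
= (19591 − 11289) / 34350 = 8302 / 34350 = 0.241689.

0.242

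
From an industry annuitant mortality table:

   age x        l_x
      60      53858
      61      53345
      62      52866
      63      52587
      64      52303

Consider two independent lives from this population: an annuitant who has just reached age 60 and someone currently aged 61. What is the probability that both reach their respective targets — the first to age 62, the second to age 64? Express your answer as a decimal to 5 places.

0.96241

p₁ = l_62/l_60 = 52866/53858 = 0.981581; p₂ = l_64/l_61 = 52303/53345 = 0.980467.
P(both) = p₁ × p₂ = 0.981581 × 0.980467 = 0.962408.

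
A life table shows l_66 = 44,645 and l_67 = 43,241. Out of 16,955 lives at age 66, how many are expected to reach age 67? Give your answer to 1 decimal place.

The relevant probability is 43,241/44,645 = 0.968552.
Expected number = 16,955 × 0.968552 = 16421.8.

16421.8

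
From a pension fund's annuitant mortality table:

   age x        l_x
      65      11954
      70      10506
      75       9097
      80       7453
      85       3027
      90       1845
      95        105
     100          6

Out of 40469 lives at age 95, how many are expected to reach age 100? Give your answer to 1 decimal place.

2312.5

The relevant probability is 6/105 = 0.057143.
Expected number = 40469 × 0.057143 = 2312.5.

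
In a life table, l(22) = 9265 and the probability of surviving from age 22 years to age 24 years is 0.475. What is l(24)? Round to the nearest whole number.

4401

l(24) = l(22) × p = 9265 × 0.475 = 4401.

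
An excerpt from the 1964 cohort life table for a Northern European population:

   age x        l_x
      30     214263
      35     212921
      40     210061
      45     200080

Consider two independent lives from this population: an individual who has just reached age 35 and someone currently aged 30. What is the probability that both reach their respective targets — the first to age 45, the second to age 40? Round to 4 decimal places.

0.9213

p₁ = l_45/l_35 = 200080/212921 = 0.939691; p₂ = l_40/l_30 = 210061/214263 = 0.980389.
P(both) = p₁ × p₂ = 0.939691 × 0.980389 = 0.921263.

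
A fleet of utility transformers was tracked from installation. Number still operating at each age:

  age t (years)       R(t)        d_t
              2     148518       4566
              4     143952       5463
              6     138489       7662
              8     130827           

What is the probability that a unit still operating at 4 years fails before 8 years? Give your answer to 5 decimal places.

0.09118

P(fail before 8 | operational at 4) = 1 − R(8)/R(4) = 1 − 130827/143952 = (13125)/143952 = 0.091176.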